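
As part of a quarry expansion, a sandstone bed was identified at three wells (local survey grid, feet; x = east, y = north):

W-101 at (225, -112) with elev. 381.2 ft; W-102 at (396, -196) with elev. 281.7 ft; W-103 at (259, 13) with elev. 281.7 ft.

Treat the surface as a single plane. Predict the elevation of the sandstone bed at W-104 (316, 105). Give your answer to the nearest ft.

181 ft

Two edge vectors: W-101→W-102 = (171, -84, -99.5), W-101→W-103 = (34, 125, -99.5).
Normal n = (W-101→W-102) × (W-101→W-103) = (20795.5, 13631.5, 24231).
So ∂z/∂x = −n_x/n_z = −0.85822 and ∂z/∂y = −n_y/n_z = −0.56256.
Intercept c from W-101: 381.2 + 193.10 − 63.01 = 511.29.
At (316, 105): z = −271.2 − 59.1 + 511.29 = 181.0 ft.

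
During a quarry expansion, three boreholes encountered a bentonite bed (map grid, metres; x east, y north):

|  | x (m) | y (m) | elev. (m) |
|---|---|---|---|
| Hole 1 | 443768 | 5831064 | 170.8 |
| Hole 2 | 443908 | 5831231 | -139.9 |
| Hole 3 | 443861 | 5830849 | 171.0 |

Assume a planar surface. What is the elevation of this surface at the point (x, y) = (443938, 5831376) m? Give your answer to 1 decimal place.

Two edge vectors: Hole 1→Hole 2 = (140, 167, -310.7), Hole 1→Hole 3 = (93, -215, 0.2).
Normal n = (Hole 1→Hole 2) × (Hole 1→Hole 3) = (-66767.1, -28923.1, -45631).
So ∂z/∂x = −n_x/n_z = −1.463196073 and ∂z/∂y = −n_y/n_z = −0.633847604.
Intercept c from Hole 1: 170.8 + 649319.59 + 3696005.94 = 4345496.34.
At (443938, 5831376): z = −649568.3 − 3696203.7 + 4345496.34 = -275.7 m.

-275.7 m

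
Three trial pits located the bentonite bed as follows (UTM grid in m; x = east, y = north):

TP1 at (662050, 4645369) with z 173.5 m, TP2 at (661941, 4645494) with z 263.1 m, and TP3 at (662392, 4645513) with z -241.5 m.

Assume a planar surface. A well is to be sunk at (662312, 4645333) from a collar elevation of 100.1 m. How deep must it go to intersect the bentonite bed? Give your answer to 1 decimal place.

208.0 m

Two edge vectors: TP1→TP2 = (-109, 125, 89.6), TP1→TP3 = (342, 144, -415).
Normal n = (TP1→TP2) × (TP1→TP3) = (-64777.4, -14591.8, -58446).
So ∂z/∂x = −n_x/n_z = −1.108329056 and ∂z/∂y = −n_y/n_z = −0.249662937.
Intercept c from TP1: 173.5 + 733769.25 + 1159776.47 = 1893719.22.
At (662312, 4645333): z_contact = −734059.63 − 1159767.48 + 1893719.22 = -107.89 m.
Depth below ground = 100.1 − (-107.89) = 208.0 m.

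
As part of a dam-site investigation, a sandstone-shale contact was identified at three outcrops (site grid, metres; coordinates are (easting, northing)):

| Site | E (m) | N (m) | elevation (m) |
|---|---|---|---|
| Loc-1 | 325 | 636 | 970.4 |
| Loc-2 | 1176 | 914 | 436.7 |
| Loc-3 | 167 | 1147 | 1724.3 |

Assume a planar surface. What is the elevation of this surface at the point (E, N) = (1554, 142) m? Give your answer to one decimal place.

Let the plane be z = a·E + b·N + c.
Loc-2−Loc-1: 851a + 278b = −533.7;  Loc-3−Loc-1: −158a + 511b = 753.9.
Solving gives a = −1.007352, b = 1.163872.
Then c = 970.4 − a·325 − b·636 = 557.57.
At (1554, 142): z = −1565.4 + 165.3 + 557.57 = -842.6 m.

-842.6 m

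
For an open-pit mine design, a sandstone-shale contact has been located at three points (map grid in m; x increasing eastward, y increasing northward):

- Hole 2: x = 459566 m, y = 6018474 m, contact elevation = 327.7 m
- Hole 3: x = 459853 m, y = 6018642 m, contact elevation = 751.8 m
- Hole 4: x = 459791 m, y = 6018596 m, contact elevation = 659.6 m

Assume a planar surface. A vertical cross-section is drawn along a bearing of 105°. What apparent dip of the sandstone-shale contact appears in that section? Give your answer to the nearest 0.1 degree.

54.0°

Two edge vectors: Hole 2→Hole 3 = (287, 168, 424.1), Hole 2→Hole 4 = (225, 122, 331.9).
Normal n = (Hole 2→Hole 3) × (Hole 2→Hole 4) = (4019, 167.2, -2786).
So ∂z/∂x = −n_x/n_z = 1.44257 and ∂z/∂y = −n_y/n_z = 0.06001.
Unit vector along 105° is (sin 105°, cos 105°) = (0.9659, -0.2588).
Slope in that direction = a·(0.9659) + b·(-0.2588) = 1.37788.
Apparent dip = arctan|1.37788| = 54.0° (true dip is 55.3°, so apparent ≤ true as expected).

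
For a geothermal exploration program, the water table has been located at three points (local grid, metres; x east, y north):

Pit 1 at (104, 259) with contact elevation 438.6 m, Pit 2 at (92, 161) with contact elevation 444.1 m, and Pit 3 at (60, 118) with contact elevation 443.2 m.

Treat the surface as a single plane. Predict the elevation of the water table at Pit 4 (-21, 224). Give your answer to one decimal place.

Two edge vectors: Pit 1→Pit 2 = (-12, -98, 5.5), Pit 1→Pit 3 = (-44, -141, 4.6).
Normal n = (Pit 1→Pit 2) × (Pit 1→Pit 3) = (324.7, -186.8, -2620).
So ∂z/∂x = −n_x/n_z = 0.12393 and ∂z/∂y = −n_y/n_z = −0.07130.
Intercept c from Pit 1: 438.6 − 12.89 + 18.47 = 444.18.
At (-21, 224): z = −2.6 − 16.0 + 444.18 = 425.6 m.

425.6 m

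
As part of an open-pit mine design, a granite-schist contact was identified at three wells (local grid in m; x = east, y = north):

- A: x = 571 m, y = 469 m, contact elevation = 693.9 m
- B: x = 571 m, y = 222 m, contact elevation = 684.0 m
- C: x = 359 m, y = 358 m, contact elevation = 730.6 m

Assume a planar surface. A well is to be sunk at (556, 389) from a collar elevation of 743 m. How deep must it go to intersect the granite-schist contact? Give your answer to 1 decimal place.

49.4 m

Two edge vectors: A→B = (0, -247, -9.9), A→C = (-212, -111, 36.7).
Normal n = (A→B) × (A→C) = (-10163.8, 2098.8, -52364).
So ∂z/∂x = −n_x/n_z = −0.19410 and ∂z/∂y = −n_y/n_z = 0.04008.
Intercept c from A: 693.9 + 110.83 − 18.80 = 785.93.
At (556, 389): z_contact = −107.92 + 15.59 + 785.93 = 693.61 m.
Depth below ground = 743 − 693.61 = 49.4 m.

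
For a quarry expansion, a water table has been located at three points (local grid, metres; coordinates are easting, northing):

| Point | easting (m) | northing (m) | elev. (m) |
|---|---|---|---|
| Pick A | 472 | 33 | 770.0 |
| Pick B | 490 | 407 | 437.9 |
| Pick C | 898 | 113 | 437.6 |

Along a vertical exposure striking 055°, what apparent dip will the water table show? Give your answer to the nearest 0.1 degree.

45.0°

Let the plane be z = a·easting + b·northing + c.
Pick B−Pick A: 18a + 374b = −332.1;  Pick C−Pick A: 426a + 80b = −332.4.
Solving gives a = −0.61912, b = −0.85817.
Unit vector along 055° is (sin 55°, cos 55°) = (0.8192, 0.5736).
Slope in that direction = a·(0.8192) + b·(0.5736) = −0.99938.
Apparent dip = arctan|0.99938| = 45.0° (true dip is 46.6°, so apparent ≤ true as expected).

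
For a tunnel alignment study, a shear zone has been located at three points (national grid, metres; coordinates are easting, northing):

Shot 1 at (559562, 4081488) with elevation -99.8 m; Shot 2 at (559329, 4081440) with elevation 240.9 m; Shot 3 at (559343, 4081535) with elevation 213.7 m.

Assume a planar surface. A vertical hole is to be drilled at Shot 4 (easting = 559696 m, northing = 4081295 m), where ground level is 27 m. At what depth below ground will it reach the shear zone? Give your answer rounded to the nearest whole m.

Let the plane be z = a·easting + b·northing + c.
Shot 2−Shot 1: −233a − 48b = 340.7;  Shot 3−Shot 1: −219a + 47b = 313.5.
Solving gives a = −1.44718353, b = −0.07304664.
Then c = -99.8 − a·559562 − b·4081488 = 1107828.09.
At (559696, 4081295): z_contact = −809982.8 − 298124.9 + 1107828.09 = -279.6 m.
Depth below ground = 27 − (-279.6) = 307 m.

307 m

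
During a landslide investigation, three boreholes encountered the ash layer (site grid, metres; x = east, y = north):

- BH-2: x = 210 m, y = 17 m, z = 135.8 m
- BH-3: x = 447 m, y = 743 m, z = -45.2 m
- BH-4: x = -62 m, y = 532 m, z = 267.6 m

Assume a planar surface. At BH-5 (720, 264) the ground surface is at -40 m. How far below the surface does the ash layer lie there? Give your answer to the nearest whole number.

Let the plane be z = a·x + b·y + c.
BH-3−BH-2: 237a + 726b = −181;  BH-4−BH-2: −272a + 515b = 131.8.
Solving gives a = −0.59119, b = −0.05632.
Then c = 135.8 − a·210 − b·17 = 260.91.
At (720, 264): z_contact = −425.7 − 14.9 + 260.91 = -179.6 m.
Depth below ground = -40 − (-179.6) = 140 m.

140 m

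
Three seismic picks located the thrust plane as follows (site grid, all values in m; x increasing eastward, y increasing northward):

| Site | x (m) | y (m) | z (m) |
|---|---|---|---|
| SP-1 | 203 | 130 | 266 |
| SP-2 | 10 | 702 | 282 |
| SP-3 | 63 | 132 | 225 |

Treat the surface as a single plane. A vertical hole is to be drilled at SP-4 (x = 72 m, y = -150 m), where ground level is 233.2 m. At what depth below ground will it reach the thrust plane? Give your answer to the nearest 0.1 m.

Two edge vectors: SP-1→SP-2 = (-193, 572, 16), SP-1→SP-3 = (-140, 2, -41).
Normal n = (SP-1→SP-2) × (SP-1→SP-3) = (-23484, -10153, 79694).
So ∂z/∂x = −n_x/n_z = 0.29468 and ∂z/∂y = −n_y/n_z = 0.12740.
Intercept c from SP-1: 266 − 59.82 − 16.56 = 189.62.
At (72, -150): z_contact = 21.22 − 19.11 + 189.62 = 191.73 m.
Depth below ground = 233.2 − 191.73 = 41.5 m.

41.5 m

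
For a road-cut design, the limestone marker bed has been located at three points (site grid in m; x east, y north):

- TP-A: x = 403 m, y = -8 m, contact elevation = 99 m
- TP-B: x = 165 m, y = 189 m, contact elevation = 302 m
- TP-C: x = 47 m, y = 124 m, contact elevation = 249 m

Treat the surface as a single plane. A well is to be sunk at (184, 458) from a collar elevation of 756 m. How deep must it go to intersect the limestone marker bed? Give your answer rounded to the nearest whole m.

201 m

Two edge vectors: TP-A→TP-B = (-238, 197, 203), TP-A→TP-C = (-356, 132, 150).
Normal n = (TP-A→TP-B) × (TP-A→TP-C) = (2754, -36568, 38716).
So ∂z/∂x = −n_x/n_z = −0.07113 and ∂z/∂y = −n_y/n_z = 0.94452.
Intercept c from TP-A: 99 + 28.67 + 7.56 = 135.22.
At (184, 458): z_contact = −13.1 + 432.6 + 135.22 = 554.7 m.
Depth below ground = 756 − 554.7 = 201 m.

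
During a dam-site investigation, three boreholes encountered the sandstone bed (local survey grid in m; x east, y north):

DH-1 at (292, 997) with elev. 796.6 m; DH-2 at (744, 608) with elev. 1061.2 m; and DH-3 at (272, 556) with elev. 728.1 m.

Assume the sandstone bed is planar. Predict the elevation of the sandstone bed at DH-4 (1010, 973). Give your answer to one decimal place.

1290.5 m

Let the plane be z = a·x + b·y + c.
DH-2−DH-1: 452a − 389b = 264.6;  DH-3−DH-1: −20a − 441b = −68.5.
Solving gives a = 0.692066, b = 0.123943.
Then c = 796.6 − a·292 − b·997 = 470.95.
At (1010, 973): z = 699.0 + 120.6 + 470.95 = 1290.5 m.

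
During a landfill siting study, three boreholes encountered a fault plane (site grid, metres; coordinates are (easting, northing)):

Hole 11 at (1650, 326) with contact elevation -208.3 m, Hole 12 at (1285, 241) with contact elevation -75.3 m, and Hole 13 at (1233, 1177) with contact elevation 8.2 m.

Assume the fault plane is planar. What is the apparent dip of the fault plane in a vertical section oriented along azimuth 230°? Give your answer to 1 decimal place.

13.9°

Two edge vectors: Hole 11→Hole 12 = (-365, -85, 133), Hole 11→Hole 13 = (-417, 851, 216.5).
Normal n = (Hole 11→Hole 12) × (Hole 11→Hole 13) = (-131585.5, 23561.5, -346060).
So ∂z/∂E = −n_x/n_z = −0.38024 and ∂z/∂N = −n_y/n_z = 0.06809.
Unit vector along 230° is (sin 230°, cos 230°) = (-0.7660, -0.6428).
Slope in that direction = a·(-0.7660) + b·(-0.6428) = 0.24752.
Apparent dip = arctan|0.24752| = 13.9° (true dip is 21.1°, so apparent ≤ true as expected).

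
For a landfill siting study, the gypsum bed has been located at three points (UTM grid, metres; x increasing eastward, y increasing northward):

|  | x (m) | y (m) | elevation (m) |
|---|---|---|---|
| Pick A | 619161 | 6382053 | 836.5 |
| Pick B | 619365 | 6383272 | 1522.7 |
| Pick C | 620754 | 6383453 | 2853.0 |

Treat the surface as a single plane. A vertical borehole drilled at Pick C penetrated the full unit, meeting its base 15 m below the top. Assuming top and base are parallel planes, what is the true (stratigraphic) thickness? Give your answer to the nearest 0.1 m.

Let the plane be z = a·x + b·y + c.
Pick B−Pick A: 204a + 1219b = 686.2;  Pick C−Pick A: 1593a + 1400b = 2016.5.
Solving gives a = 0.90410, b = 0.41162.
|∇z| = √(a²+b²) = 0.99339, so dip δ = arctan(0.99339) = 44.81°.
True thickness = vertical thickness × cos δ = 15 × cos 44.81° = 10.6 m.

10.6 m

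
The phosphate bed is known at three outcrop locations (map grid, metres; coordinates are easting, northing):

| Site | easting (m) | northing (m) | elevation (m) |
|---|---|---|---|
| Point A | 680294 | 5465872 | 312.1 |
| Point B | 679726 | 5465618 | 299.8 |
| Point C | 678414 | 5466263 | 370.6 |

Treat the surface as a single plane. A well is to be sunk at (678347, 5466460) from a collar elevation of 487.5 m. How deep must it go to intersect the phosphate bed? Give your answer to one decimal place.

Let the plane be z = a·easting + b·northing + c.
Point B−Point A: −568a − 254b = −12.3;  Point C−Point A: −1880a + 391b = 58.5.
Solving gives a = −0.014364759, b = 0.080547964.
Then c = 312.1 − a·680294 − b·5465872 = −430180.50.
At (678347, 5466460): z_contact = −9744.29 + 440312.22 − 430180.50 = 387.43 m.
Depth below ground = 487.5 − 387.43 = 100.1 m.

100.1 m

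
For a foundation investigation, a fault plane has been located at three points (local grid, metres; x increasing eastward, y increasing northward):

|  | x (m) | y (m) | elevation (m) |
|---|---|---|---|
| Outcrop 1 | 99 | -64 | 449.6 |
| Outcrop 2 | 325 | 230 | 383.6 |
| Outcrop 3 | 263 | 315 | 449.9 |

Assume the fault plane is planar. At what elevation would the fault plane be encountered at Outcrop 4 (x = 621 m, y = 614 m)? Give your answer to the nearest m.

297 m

Let the plane be z = a·x + b·y + c.
Outcrop 2−Outcrop 1: 226a + 294b = −66;  Outcrop 3−Outcrop 1: 164a + 379b = 0.3.
Solving gives a = −0.67050, b = 0.29093.
Then c = 449.6 − a·99 − b·-64 = 534.60.
At (621, 614): z = −416.4 + 178.6 + 534.60 = 296.8 m.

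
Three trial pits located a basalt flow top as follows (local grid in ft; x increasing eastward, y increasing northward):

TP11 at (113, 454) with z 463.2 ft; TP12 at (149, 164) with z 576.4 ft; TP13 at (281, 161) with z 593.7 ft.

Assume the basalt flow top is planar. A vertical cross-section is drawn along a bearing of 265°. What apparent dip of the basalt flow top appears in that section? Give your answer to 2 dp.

Let the plane be z = a·x + b·y + c.
TP12−TP11: 36a − 290b = 113.2;  TP13−TP11: 168a − 293b = 130.5.
Solving gives a = 0.12253, b = −0.37513.
Unit vector along 265° is (sin 265°, cos 265°) = (-0.9962, -0.0872).
Slope in that direction = a·(-0.9962) + b·(-0.0872) = −0.08937.
Apparent dip = arctan|0.08937| = 5.11° (true dip is 21.5°, so apparent ≤ true as expected).

5.11°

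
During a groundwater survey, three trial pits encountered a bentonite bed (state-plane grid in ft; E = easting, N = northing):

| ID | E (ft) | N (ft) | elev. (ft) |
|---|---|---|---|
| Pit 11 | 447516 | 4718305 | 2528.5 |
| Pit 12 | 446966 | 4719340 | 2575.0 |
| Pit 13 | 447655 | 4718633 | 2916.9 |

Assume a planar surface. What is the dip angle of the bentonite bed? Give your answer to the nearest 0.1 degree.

Two edge vectors: Pit 11→Pit 12 = (-550, 1035, 46.5), Pit 11→Pit 13 = (139, 328, 388.4).
Normal n = (Pit 11→Pit 12) × (Pit 11→Pit 13) = (386742, 220083.5, -324265).
So ∂z/∂E = −n_x/n_z = 1.19267 and ∂z/∂N = −n_y/n_z = 0.67871.
Gradient magnitude |∇z| = √(a² + b²) = √(1.42247 + 0.46065) = 1.37227.
True dip = arctan(1.37227) = 53.9°, dipping toward WSW (azimuth ≈ 240°).

53.9°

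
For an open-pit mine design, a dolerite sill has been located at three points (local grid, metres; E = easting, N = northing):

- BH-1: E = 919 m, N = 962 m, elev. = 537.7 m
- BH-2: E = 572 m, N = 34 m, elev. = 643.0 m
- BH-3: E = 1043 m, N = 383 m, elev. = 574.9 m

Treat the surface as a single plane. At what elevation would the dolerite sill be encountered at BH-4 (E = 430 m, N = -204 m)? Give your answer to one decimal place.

Let the plane be z = a·E + b·N + c.
BH-2−BH-1: −347a − 928b = 105.3;  BH-3−BH-1: 124a − 579b = 37.2.
Solving gives a = −0.083697, b = −0.082174.
Then c = 537.7 − a·919 − b·962 = 693.67.
At (430, -204): z = −36.0 + 16.8 + 693.67 = 674.4 m.

674.4 m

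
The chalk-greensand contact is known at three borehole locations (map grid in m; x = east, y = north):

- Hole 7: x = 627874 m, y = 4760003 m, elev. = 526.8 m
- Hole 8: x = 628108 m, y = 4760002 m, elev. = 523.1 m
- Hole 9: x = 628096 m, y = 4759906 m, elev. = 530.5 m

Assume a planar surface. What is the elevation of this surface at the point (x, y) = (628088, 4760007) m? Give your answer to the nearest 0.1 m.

523.0 m

Two edge vectors: Hole 7→Hole 8 = (234, -1, -3.7), Hole 7→Hole 9 = (222, -97, 3.7).
Normal n = (Hole 7→Hole 8) × (Hole 7→Hole 9) = (-362.6, -1687.2, -22476).
So ∂z/∂x = −n_x/n_z = −0.016132764 and ∂z/∂y = −n_y/n_z = −0.075066738.
Intercept c from Hole 7: 526.8 + 10129.34 + 357317.90 = 367974.04.
At (628088, 4760007): z = −10132.8 − 357318.2 + 367974.04 = 523.0 m.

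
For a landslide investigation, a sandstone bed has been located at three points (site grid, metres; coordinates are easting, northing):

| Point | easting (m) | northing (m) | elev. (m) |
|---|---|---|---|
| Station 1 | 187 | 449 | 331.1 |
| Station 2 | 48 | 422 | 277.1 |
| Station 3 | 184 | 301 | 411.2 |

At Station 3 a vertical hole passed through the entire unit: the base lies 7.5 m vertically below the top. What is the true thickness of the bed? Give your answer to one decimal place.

6.0 m

Two edge vectors: Station 1→Station 2 = (-139, -27, -54), Station 1→Station 3 = (-3, -148, 80.1).
Normal n = (Station 1→Station 2) × (Station 1→Station 3) = (-10154.7, 11295.9, 20491).
So ∂z/∂easting = −n_x/n_z = 0.49557 and ∂z/∂northing = −n_y/n_z = −0.55126.
|∇z| = √(a²+b²) = 0.74127, so dip δ = arctan(0.74127) = 36.55°.
True thickness = vertical thickness × cos δ = 7.5 × cos 36.55° = 6.0 m.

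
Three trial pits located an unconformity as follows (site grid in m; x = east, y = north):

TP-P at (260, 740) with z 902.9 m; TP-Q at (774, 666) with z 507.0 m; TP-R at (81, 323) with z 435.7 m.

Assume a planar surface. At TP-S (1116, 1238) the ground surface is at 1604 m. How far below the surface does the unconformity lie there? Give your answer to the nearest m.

Let the plane be z = a·x + b·y + c.
TP-Q−TP-P: 514a − 74b = −395.9;  TP-R−TP-P: −179a − 417b = −467.2.
Solving gives a = −0.57349, b = 1.36656.
Then c = 902.9 − a·260 − b·740 = 40.75.
At (1116, 1238): z_contact = −640.0 + 1691.8 + 40.75 = 1092.5 m.
Depth below ground = 1604 − 1092.5 = 511 m.

511 m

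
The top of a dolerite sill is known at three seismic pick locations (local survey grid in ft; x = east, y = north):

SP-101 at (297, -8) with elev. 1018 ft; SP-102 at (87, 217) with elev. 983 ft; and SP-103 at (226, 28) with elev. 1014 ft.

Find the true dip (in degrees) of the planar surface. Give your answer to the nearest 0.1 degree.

Two edge vectors: SP-101→SP-102 = (-210, 225, -35), SP-101→SP-103 = (-71, 36, -4).
Normal n = (SP-101→SP-102) × (SP-101→SP-103) = (360, 1645, 8415).
So ∂z/∂x = −n_x/n_z = −0.04278 and ∂z/∂y = −n_y/n_z = −0.19548.
Gradient magnitude |∇z| = √(a² + b²) = √(0.00183 + 0.03821) = 0.20011.
True dip = arctan(0.20011) = 11.3°, dipping toward NNE (azimuth ≈ 012°).

11.3°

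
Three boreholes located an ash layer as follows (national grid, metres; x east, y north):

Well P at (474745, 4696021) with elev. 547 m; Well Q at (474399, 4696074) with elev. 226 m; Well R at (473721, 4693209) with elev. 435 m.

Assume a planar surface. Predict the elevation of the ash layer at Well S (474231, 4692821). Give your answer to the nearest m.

Let the plane be z = a·x + b·y + c.
Well Q−Well P: −346a + 53b = −321;  Well R−Well P: −1024a − 2812b = −112.
Solving gives a = 0.88450815, b = −0.28226755.
Then c = 547 − a·474745 − b·4696021 = 906165.51.
At (474231, 4692821): z = 419461.2 − 1324631.1 + 906165.51 = 995.6 m.

996 m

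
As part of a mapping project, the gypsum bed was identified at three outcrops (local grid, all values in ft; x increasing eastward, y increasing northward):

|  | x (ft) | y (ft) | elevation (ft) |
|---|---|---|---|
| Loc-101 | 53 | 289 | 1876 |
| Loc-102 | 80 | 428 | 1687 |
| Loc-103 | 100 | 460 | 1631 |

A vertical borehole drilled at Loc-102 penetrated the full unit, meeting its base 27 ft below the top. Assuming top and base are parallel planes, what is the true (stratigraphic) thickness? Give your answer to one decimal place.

15.0 ft

Let the plane be z = a·x + b·y + c.
Loc-102−Loc-101: 27a + 139b = −189;  Loc-103−Loc-101: 47a + 171b = −245.
Solving gives a = −0.90605, b = −1.18372.
|∇z| = √(a²+b²) = 1.49068, so dip δ = arctan(1.49068) = 56.14°.
True thickness = vertical thickness × cos δ = 27 × cos 56.14° = 15.0 ft.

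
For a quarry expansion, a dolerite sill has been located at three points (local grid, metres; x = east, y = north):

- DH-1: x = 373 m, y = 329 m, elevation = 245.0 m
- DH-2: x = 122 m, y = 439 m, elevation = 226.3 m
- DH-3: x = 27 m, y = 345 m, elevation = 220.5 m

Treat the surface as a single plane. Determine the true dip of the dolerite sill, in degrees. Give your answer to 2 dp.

Two edge vectors: DH-1→DH-2 = (-251, 110, -18.7), DH-1→DH-3 = (-346, 16, -24.5).
Normal n = (DH-1→DH-2) × (DH-1→DH-3) = (-2395.8, 320.7, 34044).
So ∂z/∂x = −n_x/n_z = 0.07037 and ∂z/∂y = −n_y/n_z = −0.00942.
Gradient magnitude |∇z| = √(a² + b²) = √(0.00495 + 0.00009) = 0.07100.
True dip = arctan(0.07100) = 4.06°, dipping toward W (azimuth ≈ 278°).

4.06°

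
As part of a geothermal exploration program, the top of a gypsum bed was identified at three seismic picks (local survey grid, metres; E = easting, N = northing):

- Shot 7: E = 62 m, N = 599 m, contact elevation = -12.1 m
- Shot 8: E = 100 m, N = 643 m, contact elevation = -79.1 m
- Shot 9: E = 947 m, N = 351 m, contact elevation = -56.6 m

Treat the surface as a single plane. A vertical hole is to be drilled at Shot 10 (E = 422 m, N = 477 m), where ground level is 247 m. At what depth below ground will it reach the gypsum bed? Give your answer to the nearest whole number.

Two edge vectors: Shot 7→Shot 8 = (38, 44, -67), Shot 7→Shot 9 = (885, -248, -44.5).
Normal n = (Shot 7→Shot 8) × (Shot 7→Shot 9) = (-18574, -57604, -48364).
So ∂z/∂E = −n_x/n_z = −0.38405 and ∂z/∂N = −n_y/n_z = −1.19105.
Intercept c from Shot 7: -12.1 + 23.81 + 713.44 = 725.15.
At (422, 477): z_contact = −162.1 − 568.1 + 725.15 = -5.0 m.
Depth below ground = 247 − (-5.0) = 252 m.

252 m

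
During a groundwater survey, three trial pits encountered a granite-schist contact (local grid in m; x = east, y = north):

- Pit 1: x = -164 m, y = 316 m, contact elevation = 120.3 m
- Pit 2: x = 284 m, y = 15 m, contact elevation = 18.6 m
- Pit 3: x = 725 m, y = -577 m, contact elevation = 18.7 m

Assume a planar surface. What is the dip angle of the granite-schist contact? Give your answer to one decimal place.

29.6°

Two edge vectors: Pit 1→Pit 2 = (448, -301, -101.7), Pit 1→Pit 3 = (889, -893, -101.6).
Normal n = (Pit 1→Pit 2) × (Pit 1→Pit 3) = (-60236.5, -44894.5, -132475).
So ∂z/∂x = −n_x/n_z = −0.45470 and ∂z/∂y = −n_y/n_z = −0.33889.
Gradient magnitude |∇z| = √(a² + b²) = √(0.20675 + 0.11485) = 0.56710.
True dip = arctan(0.56710) = 29.6°, dipping toward NE (azimuth ≈ 053°).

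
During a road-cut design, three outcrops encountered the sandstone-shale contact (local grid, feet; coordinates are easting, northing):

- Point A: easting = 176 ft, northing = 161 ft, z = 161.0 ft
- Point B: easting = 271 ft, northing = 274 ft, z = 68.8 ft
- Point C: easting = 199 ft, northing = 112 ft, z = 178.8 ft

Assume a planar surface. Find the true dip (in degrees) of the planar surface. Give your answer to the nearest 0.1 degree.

32.2°

Let the plane be z = a·easting + b·northing + c.
Point B−Point A: 95a + 113b = −92.2;  Point C−Point A: 23a − 49b = 17.8.
Solving gives a = −0.34552, b = −0.52545.
Gradient magnitude |∇z| = √(a² + b²) = √(0.11938 + 0.27610) = 0.62887.
True dip = arctan(0.62887) = 32.2°, dipping toward NNE (azimuth ≈ 033°).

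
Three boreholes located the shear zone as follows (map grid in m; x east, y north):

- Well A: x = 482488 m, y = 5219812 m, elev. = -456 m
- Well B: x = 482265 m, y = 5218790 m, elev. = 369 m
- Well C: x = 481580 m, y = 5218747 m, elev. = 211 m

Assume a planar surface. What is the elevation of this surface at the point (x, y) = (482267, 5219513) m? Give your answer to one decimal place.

-259.1 m

Let the plane be z = a·x + b·y + c.
Well B−Well A: −223a − 1022b = 825;  Well C−Well A: −908a − 1065b = 667.
Solving gives a = 0.285237392, b = −0.869479392.
Then c = -456 − a·482488 − b·5219812 = 4400439.34.
At (482267, 5219513): z = 137560.6 − 4538259.0 + 4400439.34 = -259.1 m.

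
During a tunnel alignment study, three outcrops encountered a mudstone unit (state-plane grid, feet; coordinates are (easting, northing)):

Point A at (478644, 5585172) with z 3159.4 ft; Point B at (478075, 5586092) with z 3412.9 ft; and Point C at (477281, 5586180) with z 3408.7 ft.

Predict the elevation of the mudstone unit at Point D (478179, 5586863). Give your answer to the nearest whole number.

3648 ft

Let the plane be z = a·E + b·N + c.
Point B−Point A: −569a + 920b = 253.5;  Point C−Point A: −1363a + 1008b = 249.3.
Solving gives a = 0.03846516, b = 0.29933334.
Then c = 3159.4 − a·478644 − b·5585172 = −1687079.91.
At (478179, 5586863): z = 18393.2 + 1672334.4 − 1687079.91 = 3647.7 ft.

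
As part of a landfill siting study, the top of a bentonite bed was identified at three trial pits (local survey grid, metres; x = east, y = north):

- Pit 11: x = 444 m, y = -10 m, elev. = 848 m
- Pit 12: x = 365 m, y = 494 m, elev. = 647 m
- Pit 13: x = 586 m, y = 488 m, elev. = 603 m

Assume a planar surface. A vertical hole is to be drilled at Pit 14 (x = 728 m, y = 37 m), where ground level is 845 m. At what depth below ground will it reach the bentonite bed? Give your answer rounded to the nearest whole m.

Let the plane be z = a·x + b·y + c.
Pit 12−Pit 11: −79a + 504b = −201;  Pit 13−Pit 11: 142a + 498b = −245.
Solving gives a = −0.21082, b = −0.43185.
Then c = 848 − a·444 − b·-10 = 937.29.
At (728, 37): z_contact = −153.5 − 16.0 + 937.29 = 767.8 m.
Depth below ground = 845 − 767.8 = 77 m.

77 m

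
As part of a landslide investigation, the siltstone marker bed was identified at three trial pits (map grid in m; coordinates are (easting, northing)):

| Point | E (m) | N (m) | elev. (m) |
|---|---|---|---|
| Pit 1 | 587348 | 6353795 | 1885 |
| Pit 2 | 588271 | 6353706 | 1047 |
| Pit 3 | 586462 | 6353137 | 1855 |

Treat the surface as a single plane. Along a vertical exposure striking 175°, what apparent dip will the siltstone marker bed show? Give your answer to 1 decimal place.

49.9°

Two edge vectors: Pit 1→Pit 2 = (923, -89, -838), Pit 1→Pit 3 = (-886, -658, -30).
Normal n = (Pit 1→Pit 2) × (Pit 1→Pit 3) = (-548734, 770158, -686188).
So ∂z/∂E = −n_x/n_z = −0.79968 and ∂z/∂N = −n_y/n_z = 1.12237.
Unit vector along 175° is (sin 175°, cos 175°) = (0.0872, -0.9962).
Slope in that direction = a·(0.0872) + b·(-0.9962) = −1.18780.
Apparent dip = arctan|1.18780| = 49.9° (true dip is 54.0°, so apparent ≤ true as expected).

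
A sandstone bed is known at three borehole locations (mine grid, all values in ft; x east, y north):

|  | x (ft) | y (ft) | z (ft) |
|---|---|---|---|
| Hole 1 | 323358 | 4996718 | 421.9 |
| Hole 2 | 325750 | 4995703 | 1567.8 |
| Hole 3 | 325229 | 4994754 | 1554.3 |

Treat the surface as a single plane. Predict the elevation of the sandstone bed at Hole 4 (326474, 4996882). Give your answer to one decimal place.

Let the plane be z = a·x + b·y + c.
Hole 2−Hole 1: 2392a − 1015b = 1145.9;  Hole 3−Hole 1: 1871a − 1964b = 1132.4.
Solving gives a = 0.393437384, b = −0.201771209.
Then c = 421.9 − a·323358 − b·4996718 = 881394.61.
At (326474, 4996882): z = 128447.1 − 1008226.9 + 881394.61 = 1614.8 ft.

1614.8 ft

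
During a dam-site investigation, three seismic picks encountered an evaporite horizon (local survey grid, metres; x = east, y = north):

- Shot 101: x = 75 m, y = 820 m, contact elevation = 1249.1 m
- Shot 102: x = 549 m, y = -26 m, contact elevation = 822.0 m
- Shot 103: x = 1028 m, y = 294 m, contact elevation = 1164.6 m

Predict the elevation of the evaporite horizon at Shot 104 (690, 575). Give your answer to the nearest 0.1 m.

Two edge vectors: Shot 101→Shot 102 = (474, -846, -427.1), Shot 101→Shot 103 = (953, -526, -84.5).
Normal n = (Shot 101→Shot 102) × (Shot 101→Shot 103) = (-153167.6, -366973.3, 556914).
So ∂z/∂x = −n_x/n_z = 0.275029 and ∂z/∂y = −n_y/n_z = 0.658941.
Intercept c from Shot 101: 1249.1 − 20.63 − 540.33 = 688.14.
At (690, 575): z = 189.8 + 378.9 + 688.14 = 1256.8 m.

1256.8 m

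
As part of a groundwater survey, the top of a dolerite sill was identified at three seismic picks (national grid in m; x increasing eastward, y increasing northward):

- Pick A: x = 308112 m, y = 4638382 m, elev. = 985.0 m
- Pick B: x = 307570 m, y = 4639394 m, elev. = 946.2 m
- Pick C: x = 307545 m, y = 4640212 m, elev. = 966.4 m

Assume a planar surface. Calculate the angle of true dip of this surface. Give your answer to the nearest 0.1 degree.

Two edge vectors: Pick A→Pick B = (-542, 1012, -38.8), Pick A→Pick C = (-567, 1830, -18.6).
Normal n = (Pick A→Pick B) × (Pick A→Pick C) = (52180.8, 11918.4, -418056).
So ∂z/∂x = −n_x/n_z = 0.12482 and ∂z/∂y = −n_y/n_z = 0.02851.
Gradient magnitude |∇z| = √(a² + b²) = √(0.01558 + 0.00081) = 0.12803.
True dip = arctan(0.12803) = 7.3°, dipping toward WSW (azimuth ≈ 257°).

7.3°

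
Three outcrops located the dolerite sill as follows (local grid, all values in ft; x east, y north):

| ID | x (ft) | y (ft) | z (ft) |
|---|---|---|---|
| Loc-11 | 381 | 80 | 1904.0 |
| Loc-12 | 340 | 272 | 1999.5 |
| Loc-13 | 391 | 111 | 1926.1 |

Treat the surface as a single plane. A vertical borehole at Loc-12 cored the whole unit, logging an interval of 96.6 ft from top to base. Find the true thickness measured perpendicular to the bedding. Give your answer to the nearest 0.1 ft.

78.8 ft

Two edge vectors: Loc-11→Loc-12 = (-41, 192, 95.5), Loc-11→Loc-13 = (10, 31, 22.1).
Normal n = (Loc-11→Loc-12) × (Loc-11→Loc-13) = (1282.7, 1861.1, -3191).
So ∂z/∂x = −n_x/n_z = 0.40197 and ∂z/∂y = −n_y/n_z = 0.58323.
|∇z| = √(a²+b²) = 0.70834, so dip δ = arctan(0.70834) = 35.31°.
True thickness = vertical thickness × cos δ = 96.6 × cos 35.31° = 78.8 ft.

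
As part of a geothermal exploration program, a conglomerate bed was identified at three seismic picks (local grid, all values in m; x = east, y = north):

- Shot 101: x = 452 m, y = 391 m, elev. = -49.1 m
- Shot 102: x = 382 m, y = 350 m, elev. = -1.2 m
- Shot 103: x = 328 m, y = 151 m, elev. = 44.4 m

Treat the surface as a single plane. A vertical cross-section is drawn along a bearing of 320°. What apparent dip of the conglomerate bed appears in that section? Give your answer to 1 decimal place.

20.8°

Let the plane be z = a·x + b·y + c.
Shot 102−Shot 101: −70a − 41b = 47.9;  Shot 103−Shot 101: −124a − 240b = 93.5.
Solving gives a = −0.65402, b = −0.05167.
Unit vector along 320° is (sin 320°, cos 320°) = (-0.6428, 0.7660).
Slope in that direction = a·(-0.6428) + b·(0.7660) = 0.38081.
Apparent dip = arctan|0.38081| = 20.8° (true dip is 33.3°, so apparent ≤ true as expected).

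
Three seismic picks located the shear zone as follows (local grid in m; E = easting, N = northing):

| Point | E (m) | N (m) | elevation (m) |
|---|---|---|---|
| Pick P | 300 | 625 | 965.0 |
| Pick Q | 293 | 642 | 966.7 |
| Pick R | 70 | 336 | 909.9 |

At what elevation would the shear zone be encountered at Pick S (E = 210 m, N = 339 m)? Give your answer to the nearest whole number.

Let the plane be z = a·E + b·N + c.
Pick Q−Pick P: −7a + 17b = 1.7;  Pick R−Pick P: −230a − 289b = −55.1.
Solving gives a = 0.07507, b = 0.13091.
Then c = 965 − a·300 − b·625 = 860.66.
At (210, 339): z = 15.8 + 44.4 + 860.66 = 920.8 m.

921 m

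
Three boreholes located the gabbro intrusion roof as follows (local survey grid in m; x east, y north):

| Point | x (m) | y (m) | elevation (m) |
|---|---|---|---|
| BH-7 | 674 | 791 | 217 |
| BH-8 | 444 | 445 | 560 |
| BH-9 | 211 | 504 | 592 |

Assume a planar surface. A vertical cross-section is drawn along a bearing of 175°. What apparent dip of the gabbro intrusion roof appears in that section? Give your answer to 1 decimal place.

Two edge vectors: BH-7→BH-8 = (-230, -346, 343), BH-7→BH-9 = (-463, -287, 375).
Normal n = (BH-7→BH-8) × (BH-7→BH-9) = (-31309, -72559, -94188).
So ∂z/∂x = −n_x/n_z = −0.33241 and ∂z/∂y = −n_y/n_z = −0.77036.
Unit vector along 175° is (sin 175°, cos 175°) = (0.0872, -0.9962).
Slope in that direction = a·(0.0872) + b·(-0.9962) = 0.73846.
Apparent dip = arctan|0.73846| = 36.4° (true dip is 40.0°, so apparent ≤ true as expected).

36.4°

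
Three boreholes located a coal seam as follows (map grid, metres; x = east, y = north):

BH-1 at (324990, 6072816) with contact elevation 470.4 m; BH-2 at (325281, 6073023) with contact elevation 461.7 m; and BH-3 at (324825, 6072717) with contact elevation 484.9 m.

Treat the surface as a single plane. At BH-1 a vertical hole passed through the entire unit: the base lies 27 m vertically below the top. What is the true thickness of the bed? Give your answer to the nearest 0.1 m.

22.6 m

Let the plane be z = a·x + b·y + c.
BH-2−BH-1: 291a + 207b = −8.7;  BH-3−BH-1: −165a − 99b = 14.5.
Solving gives a = −0.40034, b = 0.52076.
|∇z| = √(a²+b²) = 0.65686, so dip δ = arctan(0.65686) = 33.30°.
True thickness = vertical thickness × cos δ = 27 × cos 33.30° = 22.6 m.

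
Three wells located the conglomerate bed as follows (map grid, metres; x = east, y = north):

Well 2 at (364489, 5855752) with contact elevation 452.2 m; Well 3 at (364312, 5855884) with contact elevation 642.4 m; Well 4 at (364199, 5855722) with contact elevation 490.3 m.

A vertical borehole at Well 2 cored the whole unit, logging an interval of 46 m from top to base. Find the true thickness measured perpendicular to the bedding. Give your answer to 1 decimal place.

Two edge vectors: Well 2→Well 3 = (-177, 132, 190.2), Well 2→Well 4 = (-290, -30, 38.1).
Normal n = (Well 2→Well 3) × (Well 2→Well 4) = (10735.2, -48414.3, 43590).
So ∂z/∂x = −n_x/n_z = −0.24628 and ∂z/∂y = −n_y/n_z = 1.11067.
|∇z| = √(a²+b²) = 1.13765, so dip δ = arctan(1.13765) = 48.68°.
True thickness = vertical thickness × cos δ = 46 × cos 48.68° = 30.4 m.

30.4 m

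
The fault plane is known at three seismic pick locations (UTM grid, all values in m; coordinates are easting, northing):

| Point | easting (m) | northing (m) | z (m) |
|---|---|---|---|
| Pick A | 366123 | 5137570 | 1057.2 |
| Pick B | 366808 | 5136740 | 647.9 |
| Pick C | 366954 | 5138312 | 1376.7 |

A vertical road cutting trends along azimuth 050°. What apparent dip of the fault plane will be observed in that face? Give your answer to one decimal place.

Two edge vectors: Pick A→Pick B = (685, -830, -409.3), Pick A→Pick C = (831, 742, 319.5).
Normal n = (Pick A→Pick B) × (Pick A→Pick C) = (38515.6, -558985.8, 1198000).
So ∂z/∂easting = −n_x/n_z = −0.03215 and ∂z/∂northing = −n_y/n_z = 0.46660.
Unit vector along 050° is (sin 50°, cos 50°) = (0.7660, 0.6428).
Slope in that direction = a·(0.7660) + b·(0.6428) = 0.27530.
Apparent dip = arctan|0.27530| = 15.4° (true dip is 25.1°, so apparent ≤ true as expected).

15.4°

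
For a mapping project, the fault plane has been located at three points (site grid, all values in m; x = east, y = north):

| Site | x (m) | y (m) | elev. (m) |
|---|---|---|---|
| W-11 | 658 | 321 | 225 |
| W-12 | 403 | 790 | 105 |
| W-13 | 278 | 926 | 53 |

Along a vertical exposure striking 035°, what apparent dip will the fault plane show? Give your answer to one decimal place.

Let the plane be z = a·x + b·y + c.
W-12−W-11: −255a + 469b = −120;  W-13−W-11: −380a + 605b = −172.
Solving gives a = 0.33694, b = −0.07267.
Unit vector along 035° is (sin 35°, cos 35°) = (0.5736, 0.8192).
Slope in that direction = a·(0.5736) + b·(0.8192) = 0.13374.
Apparent dip = arctan|0.13374| = 7.6° (true dip is 19.0°, so apparent ≤ true as expected).

7.6°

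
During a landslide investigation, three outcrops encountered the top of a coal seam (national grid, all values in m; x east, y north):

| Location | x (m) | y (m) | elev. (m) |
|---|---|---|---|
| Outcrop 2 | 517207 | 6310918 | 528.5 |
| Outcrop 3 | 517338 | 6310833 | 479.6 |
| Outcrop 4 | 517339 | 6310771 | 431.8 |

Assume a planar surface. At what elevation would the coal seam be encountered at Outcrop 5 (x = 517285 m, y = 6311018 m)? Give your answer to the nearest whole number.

Two edge vectors: Outcrop 2→Outcrop 3 = (131, -85, -48.9), Outcrop 2→Outcrop 4 = (132, -147, -96.7).
Normal n = (Outcrop 2→Outcrop 3) × (Outcrop 2→Outcrop 4) = (1031.2, 6212.9, -8037).
So ∂z/∂x = −n_x/n_z = 0.12830658 and ∂z/∂y = −n_y/n_z = 0.77303720.
Intercept c from Outcrop 2: 528.5 − 66361.06 − 4878574.40 = −4944406.96.
At (517285, 6311018): z = 66371.1 + 4878651.7 − 4944406.96 = 615.8 m.

616 m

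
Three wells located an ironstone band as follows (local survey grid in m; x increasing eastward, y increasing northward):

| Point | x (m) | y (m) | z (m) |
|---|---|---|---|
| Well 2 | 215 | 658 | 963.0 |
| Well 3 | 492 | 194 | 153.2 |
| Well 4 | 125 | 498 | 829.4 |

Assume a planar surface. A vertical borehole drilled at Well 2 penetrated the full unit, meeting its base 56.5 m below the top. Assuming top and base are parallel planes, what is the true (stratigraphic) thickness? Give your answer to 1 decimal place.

Let the plane be z = a·x + b·y + c.
Well 3−Well 2: 277a − 464b = −809.8;  Well 4−Well 2: −90a − 160b = −133.6.
Solving gives a = −0.78506, b = 1.27659.
|∇z| = √(a²+b²) = 1.49867, so dip δ = arctan(1.49867) = 56.29°.
True thickness = vertical thickness × cos δ = 56.5 × cos 56.29° = 31.4 m.

31.4 m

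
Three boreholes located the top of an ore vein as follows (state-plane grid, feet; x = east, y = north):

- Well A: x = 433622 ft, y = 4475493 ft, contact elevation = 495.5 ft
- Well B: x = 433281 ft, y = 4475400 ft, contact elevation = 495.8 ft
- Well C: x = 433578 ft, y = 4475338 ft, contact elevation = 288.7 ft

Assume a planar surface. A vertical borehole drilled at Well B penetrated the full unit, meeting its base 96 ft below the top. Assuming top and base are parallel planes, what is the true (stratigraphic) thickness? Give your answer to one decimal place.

Let the plane be z = a·x + b·y + c.
Well B−Well A: −341a − 93b = 0.3;  Well C−Well A: −44a − 155b = −206.8.
Solving gives a = −0.39536, b = 1.44642.
|∇z| = √(a²+b²) = 1.49948, so dip δ = arctan(1.49948) = 56.30°.
True thickness = vertical thickness × cos δ = 96 × cos 56.30° = 53.3 ft.

53.3 ft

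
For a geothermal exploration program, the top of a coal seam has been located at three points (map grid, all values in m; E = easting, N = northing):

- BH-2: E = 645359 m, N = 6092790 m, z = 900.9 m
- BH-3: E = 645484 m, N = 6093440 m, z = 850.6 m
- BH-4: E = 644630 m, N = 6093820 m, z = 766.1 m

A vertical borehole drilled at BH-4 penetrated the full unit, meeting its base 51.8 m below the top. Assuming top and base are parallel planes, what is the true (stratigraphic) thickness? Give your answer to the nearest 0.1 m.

51.5 m

Two edge vectors: BH-2→BH-3 = (125, 650, -50.3), BH-2→BH-4 = (-729, 1030, -134.8).
Normal n = (BH-2→BH-3) × (BH-2→BH-4) = (-35811, 53518.7, 602600).
So ∂z/∂E = −n_x/n_z = 0.05943 and ∂z/∂N = −n_y/n_z = −0.08881.
|∇z| = √(a²+b²) = 0.10686, so dip δ = arctan(0.10686) = 6.10°.
True thickness = vertical thickness × cos δ = 51.8 × cos 6.10° = 51.5 m.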